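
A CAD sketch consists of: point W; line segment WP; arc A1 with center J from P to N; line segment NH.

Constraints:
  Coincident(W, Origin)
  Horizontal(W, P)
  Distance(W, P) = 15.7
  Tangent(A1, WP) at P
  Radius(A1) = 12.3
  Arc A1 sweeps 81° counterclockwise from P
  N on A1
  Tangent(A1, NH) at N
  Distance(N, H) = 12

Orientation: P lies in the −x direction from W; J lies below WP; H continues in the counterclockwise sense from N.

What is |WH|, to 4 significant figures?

37.12

On A1, P sits at bearing 90° from J; an 81° counterclockwise sweep puts N at bearing 171°, so N = J + 12.3·(cos 171°, sin 171°) = (-27.85, -10.38). Tangency of A1 to NH means the radius JN is perpendicular to NH, so NH runs along (−sin 171°, cos 171°); with |NH| = 12.0, H = (-29.73, -22.23). Then |WH| = |H − W| = 37.12.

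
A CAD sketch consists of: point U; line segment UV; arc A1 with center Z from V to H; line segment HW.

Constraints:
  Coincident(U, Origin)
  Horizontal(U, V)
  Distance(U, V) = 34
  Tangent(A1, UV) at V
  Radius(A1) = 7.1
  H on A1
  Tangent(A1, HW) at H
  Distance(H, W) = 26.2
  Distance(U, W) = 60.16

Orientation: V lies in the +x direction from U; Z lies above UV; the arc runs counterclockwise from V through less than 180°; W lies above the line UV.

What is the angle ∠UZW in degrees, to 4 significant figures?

152.7°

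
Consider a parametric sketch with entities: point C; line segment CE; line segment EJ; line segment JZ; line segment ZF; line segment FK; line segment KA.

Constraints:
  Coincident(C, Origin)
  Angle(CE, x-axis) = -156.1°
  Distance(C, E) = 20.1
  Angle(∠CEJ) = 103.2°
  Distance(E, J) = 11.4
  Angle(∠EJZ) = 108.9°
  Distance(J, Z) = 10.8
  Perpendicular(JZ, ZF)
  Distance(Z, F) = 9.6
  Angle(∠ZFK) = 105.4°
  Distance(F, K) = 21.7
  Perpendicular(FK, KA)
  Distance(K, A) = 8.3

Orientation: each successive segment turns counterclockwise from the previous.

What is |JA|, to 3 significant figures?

14.4

∠ZFK = 105.4° gives FK at 156° from the x-axis; with |FK| = 21.7, K = (-24.1, -2.70). The perpendicularity gives KA at right angles to FK, so KA runs at -114°; with |KA| = 8.3, A = (-27.4, -10.3). Then |JA| = |A − J| = 14.4.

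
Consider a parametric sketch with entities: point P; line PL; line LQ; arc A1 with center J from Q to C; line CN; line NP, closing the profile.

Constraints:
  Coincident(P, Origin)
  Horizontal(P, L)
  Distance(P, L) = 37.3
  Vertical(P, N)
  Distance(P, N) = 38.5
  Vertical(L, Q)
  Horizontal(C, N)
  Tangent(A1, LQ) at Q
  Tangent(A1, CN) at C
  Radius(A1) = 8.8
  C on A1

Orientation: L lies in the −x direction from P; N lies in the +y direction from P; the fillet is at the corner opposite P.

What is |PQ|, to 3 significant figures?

47.7

P is at the origin; PL is horizontal with |PL| = 37.3 and L on the −x side, so L = (-37.3, 0.00). P and N share the same x with |PN| = 38.5 and N on the +y side, so N = (0.00, 38.5). The virtual corner opposite P is at (-37.3, 38.5). The tangent condition forces JQ to be normal to LQ and since A1 is tangent to CN there, JC ⟂ CN, with radius 8.8, so the center J sits 8.8 in from both sides at J = (-28.5, 29.7). That places the tangent points at Q = (-37.3, 29.7) on LQ and C = (-28.5, 38.5) on CN. Then |PQ| = |Q − P| = 47.7.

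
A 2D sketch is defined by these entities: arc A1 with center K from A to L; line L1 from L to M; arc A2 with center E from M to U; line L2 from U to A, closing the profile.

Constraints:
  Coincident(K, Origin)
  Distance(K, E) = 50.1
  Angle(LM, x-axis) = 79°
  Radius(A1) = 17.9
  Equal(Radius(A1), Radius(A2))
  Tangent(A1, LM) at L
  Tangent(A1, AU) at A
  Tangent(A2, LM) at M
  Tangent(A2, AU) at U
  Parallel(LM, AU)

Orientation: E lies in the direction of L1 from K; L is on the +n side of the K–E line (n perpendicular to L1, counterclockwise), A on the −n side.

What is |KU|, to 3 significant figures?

53.2

Tangency of A1 to both parallel lines with radius 17.9 puts L and A at K ± 17.9·n: L = (-17.6, 3.42), A = (17.6, -3.42). Equal radii place M and U the same way about E: M = E + 17.9·n = (-8.01, 52.6), U = E − 17.9·n = (27.1, 45.8). Then |KU| = |U − K| = 53.2.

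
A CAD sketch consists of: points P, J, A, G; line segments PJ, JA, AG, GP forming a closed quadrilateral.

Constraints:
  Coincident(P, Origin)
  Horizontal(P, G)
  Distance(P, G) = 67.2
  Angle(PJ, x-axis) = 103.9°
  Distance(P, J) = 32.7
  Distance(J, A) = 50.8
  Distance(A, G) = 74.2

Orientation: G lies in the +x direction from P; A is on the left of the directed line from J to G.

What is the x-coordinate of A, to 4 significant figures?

30.83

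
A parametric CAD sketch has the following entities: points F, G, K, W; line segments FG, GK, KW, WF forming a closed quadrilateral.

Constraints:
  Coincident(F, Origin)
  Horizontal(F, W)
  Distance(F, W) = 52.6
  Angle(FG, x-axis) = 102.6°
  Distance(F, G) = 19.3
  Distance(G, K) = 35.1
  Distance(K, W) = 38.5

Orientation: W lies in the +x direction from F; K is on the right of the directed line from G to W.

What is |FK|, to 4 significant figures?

18.55

Checks: |GK| = 35.10 ✓; |KW| = 38.50 ✓.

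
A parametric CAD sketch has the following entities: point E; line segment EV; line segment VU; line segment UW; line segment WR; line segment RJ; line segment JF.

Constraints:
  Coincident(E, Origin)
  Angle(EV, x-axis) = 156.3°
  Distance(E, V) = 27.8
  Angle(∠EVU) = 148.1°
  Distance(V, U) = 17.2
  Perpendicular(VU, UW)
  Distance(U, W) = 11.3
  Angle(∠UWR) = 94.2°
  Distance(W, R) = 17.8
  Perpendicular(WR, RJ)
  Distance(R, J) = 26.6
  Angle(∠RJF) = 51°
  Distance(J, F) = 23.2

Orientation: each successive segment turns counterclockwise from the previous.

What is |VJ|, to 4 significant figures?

14.15

E is at the origin; EV runs at 156.3° with length 27.8, so V = (-25.46, 11.17). ∠EVU = 148.1° gives VU at -171.8° from the x-axis; with |VU| = 17.2, U = (-42.48, 8.721). The perpendicularity gives UW at right angles to VU, so UW runs at -81.80°; with |UW| = 11.3, W = (-40.87, -2.464). ∠UWR = 94.2° gives WR at 4.000° from the x-axis; with |WR| = 17.8, R = (-23.11, -1.222). The perpendicularity gives RJ at right angles to WR, so RJ runs at 94.00°; with |RJ| = 26.6, J = (-24.97, 25.31). Then |VJ| = |J − V| = 14.15.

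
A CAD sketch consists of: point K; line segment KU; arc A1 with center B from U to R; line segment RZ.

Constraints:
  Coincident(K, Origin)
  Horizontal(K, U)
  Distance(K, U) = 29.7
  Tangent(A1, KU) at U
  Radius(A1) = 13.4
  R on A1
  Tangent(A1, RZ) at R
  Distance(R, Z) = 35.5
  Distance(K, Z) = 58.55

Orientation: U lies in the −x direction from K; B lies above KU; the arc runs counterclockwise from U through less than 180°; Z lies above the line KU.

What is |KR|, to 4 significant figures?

24.48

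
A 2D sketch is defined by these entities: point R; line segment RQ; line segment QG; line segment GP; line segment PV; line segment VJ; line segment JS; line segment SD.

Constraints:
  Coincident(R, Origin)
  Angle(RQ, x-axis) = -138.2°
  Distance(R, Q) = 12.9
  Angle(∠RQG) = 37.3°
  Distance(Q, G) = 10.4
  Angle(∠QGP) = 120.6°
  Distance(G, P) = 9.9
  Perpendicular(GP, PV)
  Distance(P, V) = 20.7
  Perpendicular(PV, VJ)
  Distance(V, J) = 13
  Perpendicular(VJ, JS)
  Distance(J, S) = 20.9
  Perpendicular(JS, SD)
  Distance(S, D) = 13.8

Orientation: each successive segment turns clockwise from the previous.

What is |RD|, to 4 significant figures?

5.900

R is at the origin; RQ runs at -138.2° with length 12.9, so Q = (-9.617, -8.598). ∠RQG = 37.3° gives QG at 79.10° from the x-axis; with |QG| = 10.4, G = (-7.650, 1.614). ∠QGP = 120.6° gives GP at 19.70° from the x-axis; with |GP| = 9.9, P = (1.671, 4.951). The perpendicularity gives PV at right angles to GP, so PV runs at -70.30°; with |PV| = 20.7, V = (8.648, -14.54). PV ⟂ VJ, so VJ runs at -160.3°; with |VJ| = 13.0, J = (-3.591, -18.92). VJ ⟂ JS, so JS runs at 109.7°; with |JS| = 20.9, S = (-10.64, 0.7574). The perpendicularity gives SD at right angles to JS, so SD runs at 19.70°; with |SD| = 13.8, D = (2.356, 5.409). Then |RD| = |D − R| = 5.900.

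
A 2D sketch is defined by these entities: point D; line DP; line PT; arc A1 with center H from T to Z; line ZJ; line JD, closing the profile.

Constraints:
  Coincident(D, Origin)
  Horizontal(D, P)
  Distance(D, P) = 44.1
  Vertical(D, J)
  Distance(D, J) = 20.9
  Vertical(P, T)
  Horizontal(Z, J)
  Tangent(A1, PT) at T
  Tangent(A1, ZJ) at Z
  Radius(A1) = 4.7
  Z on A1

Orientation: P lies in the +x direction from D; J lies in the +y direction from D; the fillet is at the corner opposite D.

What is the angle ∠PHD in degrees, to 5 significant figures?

83.828°

DJ is vertical with |DJ| = 20.9 and J on the +y side, so J = (0.0000, 20.900). The virtual corner opposite D is at (44.100, 20.900). Tangency of A1 to PT means the radius HT is perpendicular to PT and the tangent condition forces HZ to be normal to ZJ, with radius 4.7, so the center H sits 4.7 in from both sides at H = (39.400, 16.200). Then cos ∠PHD = HP·HD / (|HP||HD|), giving 83.828°.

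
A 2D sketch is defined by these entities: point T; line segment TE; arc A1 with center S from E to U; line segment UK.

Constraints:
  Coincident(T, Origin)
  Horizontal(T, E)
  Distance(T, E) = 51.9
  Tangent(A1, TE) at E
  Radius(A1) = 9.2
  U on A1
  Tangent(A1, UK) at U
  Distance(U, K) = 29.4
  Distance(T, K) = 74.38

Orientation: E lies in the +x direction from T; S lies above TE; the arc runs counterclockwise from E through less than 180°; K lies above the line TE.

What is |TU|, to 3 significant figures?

61.6

Checks: |SU| = 9.200 ✓; ∠(SU, UK) = 90.00° ✓; |UK| = 29.40 ✓; |TK| = 74.38 ✓.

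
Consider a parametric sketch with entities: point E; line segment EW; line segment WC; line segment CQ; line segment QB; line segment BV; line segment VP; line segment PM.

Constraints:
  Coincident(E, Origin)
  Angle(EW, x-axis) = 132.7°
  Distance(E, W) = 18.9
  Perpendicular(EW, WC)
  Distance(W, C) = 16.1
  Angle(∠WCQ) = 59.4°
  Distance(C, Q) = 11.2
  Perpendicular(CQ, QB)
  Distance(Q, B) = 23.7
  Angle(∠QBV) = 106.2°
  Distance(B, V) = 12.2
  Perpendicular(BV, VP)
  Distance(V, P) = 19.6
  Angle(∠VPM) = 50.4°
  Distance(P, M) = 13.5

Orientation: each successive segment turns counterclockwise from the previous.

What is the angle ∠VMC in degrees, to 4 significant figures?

127.6°

E is at the origin; EW runs at 132.7° with length 18.9, so W = (-12.82, 13.89). EW is perpendicular to WC, so WC runs at -137.3°; with |WC| = 16.1, C = (-24.65, 2.972). ∠WCQ = 59.4° gives CQ at -16.70° from the x-axis; with |CQ| = 11.2, Q = (-13.92, -0.2469). CQ is perpendicular to QB, so QB runs at 73.30°; with |QB| = 23.7, B = (-7.111, 22.45). ∠QBV = 106.2° gives BV at 147.1° from the x-axis; with |BV| = 12.2, V = (-17.35, 29.08). BV ⟂ VP, so VP runs at -122.9°; with |VP| = 19.6, P = (-28.00, 12.62). ∠VPM = 50.4° gives PM at 6.700° from the x-axis; with |PM| = 13.5, M = (-14.59, 14.20). Then cos ∠VMC = MV·MC / (|MV||MC|), giving 127.6°.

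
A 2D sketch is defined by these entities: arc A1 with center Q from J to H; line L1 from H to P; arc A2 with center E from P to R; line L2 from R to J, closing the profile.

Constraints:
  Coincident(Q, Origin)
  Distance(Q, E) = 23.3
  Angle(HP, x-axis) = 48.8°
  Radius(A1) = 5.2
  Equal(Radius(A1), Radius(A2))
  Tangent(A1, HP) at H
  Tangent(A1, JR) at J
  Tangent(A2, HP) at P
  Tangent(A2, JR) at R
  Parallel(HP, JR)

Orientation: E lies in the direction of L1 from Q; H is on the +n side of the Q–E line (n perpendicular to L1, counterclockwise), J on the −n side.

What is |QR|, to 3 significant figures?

23.9

Tangency of A1 to both parallel lines with radius 5.2 puts H and J at Q ± 5.2·n: H = (-3.91, 3.43), J = (3.91, -3.43). Equal radii place P and R the same way about E: P = E + 5.2·n = (11.4, 21.0), R = E − 5.2·n = (19.3, 14.1). Then |QR| = |R − Q| = 23.9.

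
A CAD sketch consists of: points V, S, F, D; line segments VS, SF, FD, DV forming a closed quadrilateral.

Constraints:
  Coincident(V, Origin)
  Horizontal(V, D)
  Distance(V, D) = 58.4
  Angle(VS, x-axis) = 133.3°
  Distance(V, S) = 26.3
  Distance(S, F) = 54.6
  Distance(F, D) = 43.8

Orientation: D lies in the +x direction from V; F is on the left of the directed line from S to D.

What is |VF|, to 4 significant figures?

49.57

V is at the origin; V and D share the same y with |VD| = 58.4 and D in +x, so D = (58.4, 0). VS runs at 133.3° with |VS| = 26.3, so S = (-18.04, 19.14). F is determined by |SF| = 54.6 and |FD| = 43.8 together: it lies at the intersection of circle(S, 54.6) and circle(D, 43.8). With |SD| = 78.80, the foot of the radical line on SD is 46.14 from S and the perpendicular offset is √(54.6² − 46.14²) = 29.19. Taking the left-of-SD solution: F = (33.81, 36.25).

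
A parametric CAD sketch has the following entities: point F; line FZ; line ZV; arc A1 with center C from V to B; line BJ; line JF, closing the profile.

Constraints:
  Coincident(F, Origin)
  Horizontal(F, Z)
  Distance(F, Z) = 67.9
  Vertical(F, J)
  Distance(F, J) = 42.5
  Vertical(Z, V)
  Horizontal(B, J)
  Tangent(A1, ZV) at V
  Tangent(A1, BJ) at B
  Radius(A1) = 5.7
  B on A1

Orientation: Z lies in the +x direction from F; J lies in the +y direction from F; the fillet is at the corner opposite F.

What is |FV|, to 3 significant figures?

77.2

F is at the origin; FZ is horizontal with |FZ| = 67.9 and Z on the +x side, so Z = (67.9, 0.00). FJ is vertical with |FJ| = 42.5 and J on the +y side, so J = (0.00, 42.5). The virtual corner opposite F is at (67.9, 42.5). Since A1 is tangent to ZV there, CV ⟂ ZV and tangency of A1 to BJ means the radius CB is perpendicular to BJ, with radius 5.7, so the center C sits 5.7 in from both sides at C = (62.2, 36.8). That places the tangent points at V = (67.9, 36.8) on ZV and B = (62.2, 42.5) on BJ. Then |FV| = |V − F| = 77.2.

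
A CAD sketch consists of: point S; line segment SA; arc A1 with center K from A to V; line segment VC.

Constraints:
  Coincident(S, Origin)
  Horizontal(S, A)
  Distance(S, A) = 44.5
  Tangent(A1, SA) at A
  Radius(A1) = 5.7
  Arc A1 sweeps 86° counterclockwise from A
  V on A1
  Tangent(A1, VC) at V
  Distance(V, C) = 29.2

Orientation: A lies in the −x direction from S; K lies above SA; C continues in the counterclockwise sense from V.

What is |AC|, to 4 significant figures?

35.29

On A1, A sits at bearing -90° from K; an 86° counterclockwise sweep puts V at bearing -4°, so V = K + 5.7·(cos -4°, sin -4°) = (-38.81, 5.302). The tangent condition forces KV to be normal to VC, so VC runs along (−sin -4°, cos -4°); with |VC| = 29.2, C = (-36.78, 34.43). Then |AC| = |C − A| = 35.29.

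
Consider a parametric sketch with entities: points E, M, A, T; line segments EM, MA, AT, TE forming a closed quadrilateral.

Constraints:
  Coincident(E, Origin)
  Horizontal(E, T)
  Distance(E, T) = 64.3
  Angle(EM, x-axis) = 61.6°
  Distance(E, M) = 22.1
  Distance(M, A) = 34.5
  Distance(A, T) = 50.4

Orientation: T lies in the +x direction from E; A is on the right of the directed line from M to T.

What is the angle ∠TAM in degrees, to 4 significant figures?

82.41°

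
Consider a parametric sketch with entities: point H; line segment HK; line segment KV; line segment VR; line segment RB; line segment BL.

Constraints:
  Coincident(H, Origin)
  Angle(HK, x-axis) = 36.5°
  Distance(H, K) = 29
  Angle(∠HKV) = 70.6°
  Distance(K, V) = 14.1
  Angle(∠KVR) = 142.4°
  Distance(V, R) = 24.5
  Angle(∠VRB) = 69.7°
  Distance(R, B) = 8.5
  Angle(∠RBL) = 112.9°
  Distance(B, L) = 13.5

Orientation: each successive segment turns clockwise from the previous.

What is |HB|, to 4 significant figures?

18.45

H is at the origin; HK runs at 36.5° with length 29.0, so K = (23.31, 17.25). ∠HKV = 70.6° gives KV at -72.90° from the x-axis; with |KV| = 14.1, V = (27.46, 3.773). ∠KVR = 142.4° gives VR at -110.5° from the x-axis; with |VR| = 24.5, R = (18.88, -19.18). ∠VRB = 69.7° gives RB at 139.2° from the x-axis; with |RB| = 8.5, B = (12.44, -13.62). Then |HB| = |B − H| = 18.45.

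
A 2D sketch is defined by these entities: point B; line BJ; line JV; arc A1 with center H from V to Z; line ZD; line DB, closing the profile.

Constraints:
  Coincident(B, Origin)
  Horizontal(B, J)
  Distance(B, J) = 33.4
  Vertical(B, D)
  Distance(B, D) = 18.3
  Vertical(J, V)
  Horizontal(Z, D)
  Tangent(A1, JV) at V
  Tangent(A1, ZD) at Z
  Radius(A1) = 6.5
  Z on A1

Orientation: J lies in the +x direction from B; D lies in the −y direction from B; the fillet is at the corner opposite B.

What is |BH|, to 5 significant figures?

29.374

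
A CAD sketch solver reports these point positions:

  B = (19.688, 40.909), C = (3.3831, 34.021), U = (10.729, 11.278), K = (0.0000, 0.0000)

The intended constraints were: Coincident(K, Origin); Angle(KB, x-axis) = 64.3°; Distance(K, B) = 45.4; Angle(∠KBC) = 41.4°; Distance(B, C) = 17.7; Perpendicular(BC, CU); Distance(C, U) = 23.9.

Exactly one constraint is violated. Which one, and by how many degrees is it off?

Perpendicular(BC, CU) — off by 5.00°.

K = (0.00, 0.00) ✓; KB at 64.30° ✓; |KB| = 45.40 ✓; ∠KBC = 41.40° ✓; |BC| = 17.70 ✓; ∠(BC, CU) = 85.00° ✗; |CU| = 23.90 ✓.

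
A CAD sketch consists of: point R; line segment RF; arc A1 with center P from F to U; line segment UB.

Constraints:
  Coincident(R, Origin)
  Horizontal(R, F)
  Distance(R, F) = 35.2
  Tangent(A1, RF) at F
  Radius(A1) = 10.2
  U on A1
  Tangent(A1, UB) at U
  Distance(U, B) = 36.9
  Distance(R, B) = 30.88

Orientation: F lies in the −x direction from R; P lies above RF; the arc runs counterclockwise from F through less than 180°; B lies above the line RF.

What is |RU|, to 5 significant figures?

27.835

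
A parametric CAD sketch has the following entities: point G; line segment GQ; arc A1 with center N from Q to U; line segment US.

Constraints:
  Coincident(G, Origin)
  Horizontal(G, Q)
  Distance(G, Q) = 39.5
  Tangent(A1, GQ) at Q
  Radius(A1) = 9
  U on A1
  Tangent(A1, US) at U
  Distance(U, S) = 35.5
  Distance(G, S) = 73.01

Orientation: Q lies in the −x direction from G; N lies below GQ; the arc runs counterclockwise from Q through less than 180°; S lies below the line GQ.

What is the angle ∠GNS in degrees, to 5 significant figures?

142.30°

Checks: |NU| = 9.000 ✓; ∠(NU, US) = 90.00° ✓; |US| = 35.50 ✓; |GS| = 73.01 ✓.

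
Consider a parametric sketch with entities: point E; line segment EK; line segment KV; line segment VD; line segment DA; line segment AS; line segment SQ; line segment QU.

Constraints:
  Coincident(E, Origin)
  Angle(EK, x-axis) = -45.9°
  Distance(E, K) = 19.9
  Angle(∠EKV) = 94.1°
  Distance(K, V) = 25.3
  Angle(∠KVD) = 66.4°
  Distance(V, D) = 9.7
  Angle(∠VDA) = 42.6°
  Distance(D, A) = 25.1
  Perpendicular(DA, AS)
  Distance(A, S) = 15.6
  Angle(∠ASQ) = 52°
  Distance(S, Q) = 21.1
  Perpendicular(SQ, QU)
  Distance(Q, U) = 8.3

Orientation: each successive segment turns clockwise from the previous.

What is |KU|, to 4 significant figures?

13.54

∠ASQ = 52.0° gives SQ at 119.2° from the x-axis; with |SQ| = 21.1, Q = (-0.2528, -30.02). SQ ⟂ QU, so QU runs at 29.20°; with |QU| = 8.3, U = (6.992, -25.97). Then |KU| = |U − K| = 13.54.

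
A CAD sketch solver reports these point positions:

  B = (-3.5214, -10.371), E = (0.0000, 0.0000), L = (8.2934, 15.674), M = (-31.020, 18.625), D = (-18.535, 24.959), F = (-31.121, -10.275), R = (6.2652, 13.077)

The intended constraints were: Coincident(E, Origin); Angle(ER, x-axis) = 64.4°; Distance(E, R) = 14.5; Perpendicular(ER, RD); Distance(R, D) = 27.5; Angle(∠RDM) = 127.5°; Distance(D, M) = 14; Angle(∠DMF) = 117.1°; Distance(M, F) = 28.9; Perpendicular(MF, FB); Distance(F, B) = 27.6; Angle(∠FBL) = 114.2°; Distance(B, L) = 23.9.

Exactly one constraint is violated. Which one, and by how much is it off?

Distance(B, L) = 23.9 — off by 4.70.

E = (0.00, 0.00) ✓; ER at 64.40° ✓; |ER| = 14.50 ✓; ∠(ER, RD) = 90.00° ✓; |RD| = 27.50 ✓; ∠RDM = 127.5° ✓; |DM| = 14.00 ✓; ∠DMF = 117.1° ✓; |MF| = 28.90 ✓; ∠(MF, FB) = 90.00° ✓; |FB| = 27.60 ✓; ∠FBL = 114.2° ✓; |BL| = 28.60 ✗.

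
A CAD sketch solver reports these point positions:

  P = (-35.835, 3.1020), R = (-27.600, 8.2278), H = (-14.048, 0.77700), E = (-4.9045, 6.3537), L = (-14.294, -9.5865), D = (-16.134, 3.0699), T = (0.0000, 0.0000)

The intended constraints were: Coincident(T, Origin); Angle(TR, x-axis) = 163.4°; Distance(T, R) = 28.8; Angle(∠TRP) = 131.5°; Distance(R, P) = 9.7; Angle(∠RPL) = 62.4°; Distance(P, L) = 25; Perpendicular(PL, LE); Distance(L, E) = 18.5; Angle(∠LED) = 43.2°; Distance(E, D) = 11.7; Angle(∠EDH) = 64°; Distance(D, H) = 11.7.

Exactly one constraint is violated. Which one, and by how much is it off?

Distance(D, H) = 11.7 — off by 8.60.

T = (0.00, 0.00) ✓; TR at 163.4° ✓; |TR| = 28.80 ✓; ∠TRP = 131.5° ✓; |RP| = 9.700 ✓; ∠RPL = 62.40° ✓; |PL| = 25.00 ✓; ∠(PL, LE) = 90.00° ✓; |LE| = 18.50 ✓; ∠LED = 43.20° ✓; |ED| = 11.70 ✓; ∠EDH = 64.01° ✓; |DH| = 3.100 ✗.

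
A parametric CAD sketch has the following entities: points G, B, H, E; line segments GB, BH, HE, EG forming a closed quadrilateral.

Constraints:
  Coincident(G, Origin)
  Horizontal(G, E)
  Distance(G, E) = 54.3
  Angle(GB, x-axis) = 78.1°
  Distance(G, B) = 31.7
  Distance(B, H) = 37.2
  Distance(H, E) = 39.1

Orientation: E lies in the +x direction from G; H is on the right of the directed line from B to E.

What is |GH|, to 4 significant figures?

16.34

Checks: G.y = 0.00, E.y = 0.00 ✓; |BH| = 37.20 ✓; |HE| = 39.10 ✓.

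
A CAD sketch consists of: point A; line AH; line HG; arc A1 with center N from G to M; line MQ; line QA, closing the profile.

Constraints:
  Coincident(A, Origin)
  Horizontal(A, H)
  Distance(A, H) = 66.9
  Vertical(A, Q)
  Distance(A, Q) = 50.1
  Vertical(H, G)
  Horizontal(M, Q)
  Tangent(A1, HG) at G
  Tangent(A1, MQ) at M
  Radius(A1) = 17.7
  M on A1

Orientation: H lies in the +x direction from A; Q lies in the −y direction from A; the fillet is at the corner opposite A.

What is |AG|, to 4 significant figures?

74.33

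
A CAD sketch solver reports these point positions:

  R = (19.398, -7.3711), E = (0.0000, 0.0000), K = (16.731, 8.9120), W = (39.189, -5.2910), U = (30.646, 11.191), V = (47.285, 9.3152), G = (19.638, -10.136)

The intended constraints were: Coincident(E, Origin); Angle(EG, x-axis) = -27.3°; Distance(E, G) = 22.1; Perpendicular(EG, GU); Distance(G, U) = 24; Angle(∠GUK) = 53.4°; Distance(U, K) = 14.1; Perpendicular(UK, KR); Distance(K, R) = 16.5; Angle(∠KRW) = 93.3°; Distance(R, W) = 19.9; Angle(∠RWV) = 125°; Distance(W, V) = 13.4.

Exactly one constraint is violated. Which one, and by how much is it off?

Distance(W, V) = 13.4 — off by 3.30.

E = (0.00, 0.00) ✓; EG at -27.30° ✓; |EG| = 22.10 ✓; ∠(EG, GU) = 90.00° ✓; |GU| = 24.00 ✓; ∠GUK = 53.40° ✓; |UK| = 14.10 ✓; ∠(UK, KR) = 90.00° ✓; |KR| = 16.50 ✓; ∠KRW = 93.30° ✓; |RW| = 19.90 ✓; ∠RWV = 125.0° ✓; |WV| = 16.70 ✗.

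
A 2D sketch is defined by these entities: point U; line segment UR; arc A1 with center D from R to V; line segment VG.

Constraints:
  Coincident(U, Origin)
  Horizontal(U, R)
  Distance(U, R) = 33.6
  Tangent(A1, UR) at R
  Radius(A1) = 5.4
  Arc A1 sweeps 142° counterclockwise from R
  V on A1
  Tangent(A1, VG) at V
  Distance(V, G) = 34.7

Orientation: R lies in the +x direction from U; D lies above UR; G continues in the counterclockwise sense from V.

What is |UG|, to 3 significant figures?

32.5

On A1, R sits at bearing -90° from D; a 142° counterclockwise sweep puts V at bearing 52°, so V = D + 5.4·(cos 52°, sin 52°) = (36.9, 9.66). Since A1 is tangent to VG there, DV ⟂ VG, so VG runs along (−sin 52°, cos 52°); with |VG| = 34.7, G = (9.58, 31.0). Then |UG| = |G − U| = 32.5.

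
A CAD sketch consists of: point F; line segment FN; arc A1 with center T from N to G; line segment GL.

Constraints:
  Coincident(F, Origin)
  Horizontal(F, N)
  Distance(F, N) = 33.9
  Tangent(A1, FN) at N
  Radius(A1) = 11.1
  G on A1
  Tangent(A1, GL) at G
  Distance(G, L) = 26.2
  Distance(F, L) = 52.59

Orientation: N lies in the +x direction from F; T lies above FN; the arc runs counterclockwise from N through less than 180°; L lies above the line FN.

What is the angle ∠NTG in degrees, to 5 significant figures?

111.41°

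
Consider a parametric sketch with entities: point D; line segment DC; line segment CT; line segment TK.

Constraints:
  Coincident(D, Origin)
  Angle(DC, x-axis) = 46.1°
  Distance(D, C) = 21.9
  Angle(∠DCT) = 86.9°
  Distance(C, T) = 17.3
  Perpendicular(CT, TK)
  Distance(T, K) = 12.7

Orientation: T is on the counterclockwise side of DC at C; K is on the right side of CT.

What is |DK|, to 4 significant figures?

38.14

D is at the origin; DC runs at 46.1° with length 21.9, so C = 21.9·(cos 46.1°, sin 46.1°) = (15.19, 15.78). ∠DCT = 86.9°, so CT runs at 46.1° + (180° − 86.9°) = 139.2° from the x-axis; with |CT| = 17.3, T = C + 17.3·(cos 139.2°, sin 139.2°) = (2.089, 27.08). The perpendicularity gives TK at right angles to CT; with |TK| = 12.7 on the right of CT, K = T + 12.7·(0.6534, 0.7570) = (10.39, 36.70). Then |DK| = |K − D| = 38.14.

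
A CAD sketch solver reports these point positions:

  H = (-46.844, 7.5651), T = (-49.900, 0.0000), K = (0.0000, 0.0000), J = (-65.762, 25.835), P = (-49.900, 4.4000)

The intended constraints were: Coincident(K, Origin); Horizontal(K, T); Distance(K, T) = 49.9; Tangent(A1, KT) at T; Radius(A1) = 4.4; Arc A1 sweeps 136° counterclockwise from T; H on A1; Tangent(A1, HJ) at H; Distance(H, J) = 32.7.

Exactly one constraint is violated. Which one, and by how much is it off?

Distance(H, J) = 32.7 — off by 6.40.

K = (0.00, 0.00) ✓; K.y = 0.00, T.y = 0.00 ✓; |KT| = 49.90 ✓; ∠(PT, TK) = 90.00° ✓; |PT| = 4.400 ✓; bearing(P→H) − bearing(P→T) = 136.0° ✓; |PH| = 4.400 ✓; ∠(PH, HJ) = 90.01° ✓; |HJ| = 26.30 ✗.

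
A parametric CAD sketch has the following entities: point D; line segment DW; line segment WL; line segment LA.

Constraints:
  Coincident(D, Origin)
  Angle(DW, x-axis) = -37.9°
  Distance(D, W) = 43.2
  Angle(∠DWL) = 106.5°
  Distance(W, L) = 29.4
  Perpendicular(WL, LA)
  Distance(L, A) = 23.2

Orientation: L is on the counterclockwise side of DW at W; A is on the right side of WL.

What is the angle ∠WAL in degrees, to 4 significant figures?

51.72°

D is at the origin; DW runs at -37.9° with length 43.2, so W = 43.2·(cos -37.9°, sin -37.9°) = (34.09, -26.54). ∠DWL = 106.5°, so WL runs at -37.9° + (180° − 106.5°) = 35.60° from the x-axis; with |WL| = 29.4, L = W + 29.4·(cos 35.60°, sin 35.60°) = (57.99, -9.423). The perpendicularity gives LA at right angles to WL; with |LA| = 23.2 on the right of WL, A = L + 23.2·(0.5821, -0.8131) = (71.50, -28.29). Then cos ∠WAL = AW·AL / (|AW||AL|), giving 51.72°.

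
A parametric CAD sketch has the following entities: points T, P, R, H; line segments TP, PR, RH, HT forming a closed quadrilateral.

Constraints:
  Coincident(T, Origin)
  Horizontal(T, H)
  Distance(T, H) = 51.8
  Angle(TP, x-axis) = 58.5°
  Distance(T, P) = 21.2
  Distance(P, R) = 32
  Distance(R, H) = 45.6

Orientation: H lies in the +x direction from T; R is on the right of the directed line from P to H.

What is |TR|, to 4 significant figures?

16.13

Checks: |PR| = 32.00 ✓; |RH| = 45.60 ✓.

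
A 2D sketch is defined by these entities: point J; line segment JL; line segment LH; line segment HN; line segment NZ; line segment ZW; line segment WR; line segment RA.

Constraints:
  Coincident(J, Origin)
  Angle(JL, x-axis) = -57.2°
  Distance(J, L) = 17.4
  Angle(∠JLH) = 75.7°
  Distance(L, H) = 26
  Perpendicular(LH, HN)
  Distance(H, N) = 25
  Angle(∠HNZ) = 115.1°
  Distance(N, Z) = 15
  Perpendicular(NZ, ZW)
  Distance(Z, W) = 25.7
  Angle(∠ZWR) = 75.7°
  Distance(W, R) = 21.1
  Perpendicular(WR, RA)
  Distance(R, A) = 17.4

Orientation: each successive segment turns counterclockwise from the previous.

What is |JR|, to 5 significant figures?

21.997

J is at the origin; JL runs at -57.2° with length 17.4, so L = (9.4257, -14.626). ∠JLH = 75.7° gives LH at 47.100° from the x-axis; with |LH| = 26.0, H = (27.124, 4.4203). The perpendicularity gives HN at right angles to LH, so HN runs at 137.10°; with |HN| = 25.0, N = (8.8109, 21.438). ∠HNZ = 115.1° gives NZ at -158.00° from the x-axis; with |NZ| = 15.0, Z = (-5.0969, 15.819). The perpendicularity gives ZW at right angles to NZ, so ZW runs at -68.000°; with |ZW| = 25.7, W = (4.5305, -8.0094). ∠ZWR = 75.7° gives WR at 36.300° from the x-axis; with |WR| = 21.1, R = (21.536, 4.4820). Then |JR| = |R − J| = 21.997.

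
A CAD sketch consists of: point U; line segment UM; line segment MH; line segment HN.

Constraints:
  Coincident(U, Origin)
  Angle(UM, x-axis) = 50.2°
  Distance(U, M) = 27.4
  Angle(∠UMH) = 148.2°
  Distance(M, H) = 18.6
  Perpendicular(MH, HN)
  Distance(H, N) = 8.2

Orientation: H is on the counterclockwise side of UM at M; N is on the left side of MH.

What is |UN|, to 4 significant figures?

42.35

U is at the origin; UM runs at 50.2° with length 27.4, so M = 27.4·(cos 50.2°, sin 50.2°) = (17.54, 21.05). ∠UMH = 148.2°, so MH runs at 50.2° + (180° − 148.2°) = 82.00° from the x-axis; with |MH| = 18.6, H = M + 18.6·(cos 82.00°, sin 82.00°) = (20.13, 39.47). MH is perpendicular to HN; with |HN| = 8.2 on the left of MH, N = H + 8.2·(-0.9903, 0.1392) = (12.01, 40.61). Then |UN| = |N − U| = 42.35.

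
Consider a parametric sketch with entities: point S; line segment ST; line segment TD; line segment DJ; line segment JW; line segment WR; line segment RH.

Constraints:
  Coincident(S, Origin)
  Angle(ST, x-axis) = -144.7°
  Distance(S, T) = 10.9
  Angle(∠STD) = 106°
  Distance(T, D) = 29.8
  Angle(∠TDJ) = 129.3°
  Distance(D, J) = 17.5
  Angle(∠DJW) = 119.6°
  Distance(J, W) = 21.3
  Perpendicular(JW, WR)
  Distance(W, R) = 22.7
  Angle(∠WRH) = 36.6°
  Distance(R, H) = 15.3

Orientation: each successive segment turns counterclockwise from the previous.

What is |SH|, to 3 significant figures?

31.6

S is at the origin; ST runs at -144.7° with length 10.9, so T = (-8.90, -6.30). ∠STD = 106.0° gives TD at -70.7° from the x-axis; with |TD| = 29.8, D = (0.953, -34.4). ∠TDJ = 129.3° gives DJ at -20.0° from the x-axis; with |DJ| = 17.5, J = (17.4, -40.4). ∠DJW = 119.6° gives JW at 40.4° from the x-axis; with |JW| = 21.3, W = (33.6, -26.6). JW ⟂ WR, so WR runs at 130°; with |WR| = 22.7, R = (18.9, -9.32). ∠WRH = 36.6° gives RH at -86.2° from the x-axis; with |RH| = 15.3, H = (19.9, -24.6). Then |SH| = |H − S| = 31.6.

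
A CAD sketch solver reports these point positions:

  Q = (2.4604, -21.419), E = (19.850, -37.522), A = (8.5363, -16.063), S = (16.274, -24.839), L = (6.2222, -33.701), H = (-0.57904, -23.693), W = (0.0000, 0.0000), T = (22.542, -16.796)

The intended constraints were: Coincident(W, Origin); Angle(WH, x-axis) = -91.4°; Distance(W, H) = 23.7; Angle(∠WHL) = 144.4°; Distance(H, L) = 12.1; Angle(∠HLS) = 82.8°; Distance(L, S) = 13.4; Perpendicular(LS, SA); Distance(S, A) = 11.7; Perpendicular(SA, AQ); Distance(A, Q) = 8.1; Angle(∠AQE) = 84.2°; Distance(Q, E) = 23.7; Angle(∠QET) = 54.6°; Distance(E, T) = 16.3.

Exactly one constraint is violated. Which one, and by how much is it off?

Distance(E, T) = 16.3 — off by 4.60.

W = (0.00, 0.00) ✓; WH at -91.40° ✓; |WH| = 23.70 ✓; ∠WHL = 144.4° ✓; |HL| = 12.10 ✓; ∠HLS = 82.80° ✓; |LS| = 13.40 ✓; ∠(LS, SA) = 90.00° ✓; |SA| = 11.70 ✓; ∠(SA, AQ) = 89.99° ✓; |AQ| = 8.100 ✓; ∠AQE = 84.20° ✓; |QE| = 23.70 ✓; ∠QET = 54.60° ✓; |ET| = 20.90 ✗.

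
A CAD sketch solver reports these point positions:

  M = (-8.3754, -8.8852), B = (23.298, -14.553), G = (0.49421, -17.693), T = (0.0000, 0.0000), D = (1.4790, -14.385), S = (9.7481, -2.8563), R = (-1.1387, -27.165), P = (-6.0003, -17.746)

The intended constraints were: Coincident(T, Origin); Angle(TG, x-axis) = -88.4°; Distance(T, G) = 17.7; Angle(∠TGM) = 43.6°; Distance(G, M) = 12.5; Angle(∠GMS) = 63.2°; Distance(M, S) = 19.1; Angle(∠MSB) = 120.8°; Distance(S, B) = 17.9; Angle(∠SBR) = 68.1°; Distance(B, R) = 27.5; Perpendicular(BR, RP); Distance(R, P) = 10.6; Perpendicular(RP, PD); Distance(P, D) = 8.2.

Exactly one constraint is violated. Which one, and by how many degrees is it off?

Perpendicular(RP, PD) — off by 3.10°.

T = (0.00, 0.00) ✓; TG at -88.40° ✓; |TG| = 17.70 ✓; ∠TGM = 43.60° ✓; |GM| = 12.50 ✓; ∠GMS = 63.20° ✓; |MS| = 19.10 ✓; ∠MSB = 120.8° ✓; |SB| = 17.90 ✓; ∠SBR = 68.10° ✓; |BR| = 27.50 ✓; ∠(BR, RP) = 90.00° ✓; |RP| = 10.60 ✓; ∠(RP, PD) = 93.10° ✗; |PD| = 8.200 ✓.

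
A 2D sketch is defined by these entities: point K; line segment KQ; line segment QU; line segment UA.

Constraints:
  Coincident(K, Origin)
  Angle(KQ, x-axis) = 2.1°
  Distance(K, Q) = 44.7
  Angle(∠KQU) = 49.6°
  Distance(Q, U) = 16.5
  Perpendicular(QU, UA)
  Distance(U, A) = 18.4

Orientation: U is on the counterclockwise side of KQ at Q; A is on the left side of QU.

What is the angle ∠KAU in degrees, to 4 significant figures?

141.4°

K is at the origin; KQ runs at 2.1° with length 44.7, so Q = 44.7·(cos 2.1°, sin 2.1°) = (44.67, 1.638). ∠KQU = 49.6°, so QU runs at 2.1° + (180° − 49.6°) = 132.5° from the x-axis; with |QU| = 16.5, U = Q + 16.5·(cos 132.5°, sin 132.5°) = (33.52, 13.80). The perpendicularity gives UA at right angles to QU; with |UA| = 18.4 on the left of QU, A = U + 18.4·(-0.7373, -0.6756) = (19.96, 1.372). Then cos ∠KAU = AK·AU / (|AK||AU|), giving 141.4°.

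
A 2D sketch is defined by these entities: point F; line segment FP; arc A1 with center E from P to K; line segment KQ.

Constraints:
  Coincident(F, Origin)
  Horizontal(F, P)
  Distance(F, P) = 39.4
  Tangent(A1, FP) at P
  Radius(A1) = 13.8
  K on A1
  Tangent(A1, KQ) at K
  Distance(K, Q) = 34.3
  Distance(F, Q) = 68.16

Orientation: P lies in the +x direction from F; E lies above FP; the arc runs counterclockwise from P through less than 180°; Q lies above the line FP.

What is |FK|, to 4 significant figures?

55.45

Checks: |EK| = 13.80 ✓; ∠(EK, KQ) = 90.00° ✓; |KQ| = 34.30 ✓; |FQ| = 68.16 ✓.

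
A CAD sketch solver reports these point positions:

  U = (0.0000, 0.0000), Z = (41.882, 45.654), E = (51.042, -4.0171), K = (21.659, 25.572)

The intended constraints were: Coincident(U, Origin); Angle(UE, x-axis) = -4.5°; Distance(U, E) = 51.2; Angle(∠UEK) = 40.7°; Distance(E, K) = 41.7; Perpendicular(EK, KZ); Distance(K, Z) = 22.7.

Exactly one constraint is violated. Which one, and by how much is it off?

Distance(K, Z) = 22.7 — off by 5.80.

U = (0.00, 0.00) ✓; UE at -4.500° ✓; |UE| = 51.20 ✓; ∠UEK = 40.70° ✓; |EK| = 41.70 ✓; ∠(EK, KZ) = 90.00° ✓; |KZ| = 28.50 ✗.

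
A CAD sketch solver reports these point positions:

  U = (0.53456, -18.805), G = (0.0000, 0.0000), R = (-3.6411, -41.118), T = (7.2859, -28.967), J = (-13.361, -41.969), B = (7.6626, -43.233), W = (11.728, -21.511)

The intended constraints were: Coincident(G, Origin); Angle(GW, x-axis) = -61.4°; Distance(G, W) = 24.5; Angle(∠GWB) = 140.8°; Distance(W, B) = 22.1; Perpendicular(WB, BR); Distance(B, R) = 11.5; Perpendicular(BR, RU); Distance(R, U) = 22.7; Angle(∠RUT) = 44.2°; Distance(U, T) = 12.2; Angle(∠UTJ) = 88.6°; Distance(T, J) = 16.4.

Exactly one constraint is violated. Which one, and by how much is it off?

Distance(T, J) = 16.4 — off by 8.00.

G = (0.00, 0.00) ✓; GW at -61.40° ✓; |GW| = 24.50 ✓; ∠GWB = 140.8° ✓; |WB| = 22.10 ✓; ∠(WB, BR) = 90.00° ✓; |BR| = 11.50 ✓; ∠(BR, RU) = 90.00° ✓; |RU| = 22.70 ✓; ∠RUT = 44.20° ✓; |UT| = 12.20 ✓; ∠UTJ = 88.60° ✓; |TJ| = 24.40 ✗.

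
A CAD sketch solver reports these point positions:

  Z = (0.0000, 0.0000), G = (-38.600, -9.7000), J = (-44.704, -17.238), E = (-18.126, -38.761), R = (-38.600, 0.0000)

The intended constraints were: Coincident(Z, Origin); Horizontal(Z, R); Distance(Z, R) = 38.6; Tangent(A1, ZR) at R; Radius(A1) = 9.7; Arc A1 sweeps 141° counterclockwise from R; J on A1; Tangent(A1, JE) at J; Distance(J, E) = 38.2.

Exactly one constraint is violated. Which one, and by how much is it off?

Distance(J, E) = 38.2 — off by 4.00.

Z = (0.00, 0.00) ✓; Z.y = 0.00, R.y = 0.00 ✓; |ZR| = 38.60 ✓; ∠(GR, RZ) = 90.00° ✓; |GR| = 9.700 ✓; bearing(G→J) − bearing(G→R) = 141.0° ✓; |GJ| = 9.699 ✓; ∠(GJ, JE) = 90.00° ✓; |JE| = 34.20 ✗.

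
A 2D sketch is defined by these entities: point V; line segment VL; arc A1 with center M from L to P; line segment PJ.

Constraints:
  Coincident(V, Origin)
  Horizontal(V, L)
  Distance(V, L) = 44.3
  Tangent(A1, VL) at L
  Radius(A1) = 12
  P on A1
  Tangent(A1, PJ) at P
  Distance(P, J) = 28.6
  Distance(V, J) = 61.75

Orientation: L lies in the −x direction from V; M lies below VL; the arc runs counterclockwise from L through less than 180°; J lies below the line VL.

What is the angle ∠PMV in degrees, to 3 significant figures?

172°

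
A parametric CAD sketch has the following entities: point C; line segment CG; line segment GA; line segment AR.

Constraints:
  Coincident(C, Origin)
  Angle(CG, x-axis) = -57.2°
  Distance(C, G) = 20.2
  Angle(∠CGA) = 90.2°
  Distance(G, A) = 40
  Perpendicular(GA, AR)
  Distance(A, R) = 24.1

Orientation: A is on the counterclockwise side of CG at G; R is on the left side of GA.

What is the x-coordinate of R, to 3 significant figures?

31.7

∠CGA = 90.2°, so GA runs at -57.2° + (180° − 90.2°) = 32.6° from the x-axis; with |GA| = 40.0, A = G + 40.0·(cos 32.6°, sin 32.6°) = (44.6, 4.57). GA is perpendicular to AR; with |AR| = 24.1 on the left of GA, R = A + 24.1·(-0.539, 0.842) = (31.7, 24.9). So R.x = 31.7.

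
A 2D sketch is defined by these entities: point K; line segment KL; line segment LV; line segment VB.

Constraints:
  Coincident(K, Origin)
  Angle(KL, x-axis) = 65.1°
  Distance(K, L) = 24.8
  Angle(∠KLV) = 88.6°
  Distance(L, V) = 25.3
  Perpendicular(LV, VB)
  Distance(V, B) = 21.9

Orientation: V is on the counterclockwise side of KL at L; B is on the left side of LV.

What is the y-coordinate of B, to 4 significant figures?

12.50

K is at the origin; KL runs at 65.1° with length 24.8, so L = 24.8·(cos 65.1°, sin 65.1°) = (10.44, 22.49). ∠KLV = 88.6°, so LV runs at 65.1° + (180° − 88.6°) = 156.5° from the x-axis; with |LV| = 25.3, V = L + 25.3·(cos 156.5°, sin 156.5°) = (-12.76, 32.58). LV is perpendicular to VB; with |VB| = 21.9 on the left of LV, B = V + 21.9·(-0.3987, -0.9171) = (-21.49, 12.50). So B.y = 12.50.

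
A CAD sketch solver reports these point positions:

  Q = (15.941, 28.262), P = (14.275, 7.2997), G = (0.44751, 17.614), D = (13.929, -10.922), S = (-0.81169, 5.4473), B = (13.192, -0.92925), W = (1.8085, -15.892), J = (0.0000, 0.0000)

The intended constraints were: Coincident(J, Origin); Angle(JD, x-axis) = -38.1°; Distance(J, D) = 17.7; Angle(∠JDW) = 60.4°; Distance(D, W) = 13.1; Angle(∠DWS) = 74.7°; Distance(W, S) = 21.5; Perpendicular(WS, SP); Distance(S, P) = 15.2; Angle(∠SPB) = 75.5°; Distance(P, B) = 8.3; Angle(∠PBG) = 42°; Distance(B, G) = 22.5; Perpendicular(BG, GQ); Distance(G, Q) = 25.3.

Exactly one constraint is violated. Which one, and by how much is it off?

Distance(G, Q) = 25.3 — off by 6.50.

J = (0.00, 0.00) ✓; JD at -38.10° ✓; |JD| = 17.70 ✓; ∠JDW = 60.40° ✓; |DW| = 13.10 ✓; ∠DWS = 74.70° ✓; |WS| = 21.50 ✓; ∠(WS, SP) = 90.00° ✓; |SP| = 15.20 ✓; ∠SPB = 75.50° ✓; |PB| = 8.300 ✓; ∠PBG = 42.00° ✓; |BG| = 22.50 ✓; ∠(BG, GQ) = 90.00° ✓; |GQ| = 18.80 ✗.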